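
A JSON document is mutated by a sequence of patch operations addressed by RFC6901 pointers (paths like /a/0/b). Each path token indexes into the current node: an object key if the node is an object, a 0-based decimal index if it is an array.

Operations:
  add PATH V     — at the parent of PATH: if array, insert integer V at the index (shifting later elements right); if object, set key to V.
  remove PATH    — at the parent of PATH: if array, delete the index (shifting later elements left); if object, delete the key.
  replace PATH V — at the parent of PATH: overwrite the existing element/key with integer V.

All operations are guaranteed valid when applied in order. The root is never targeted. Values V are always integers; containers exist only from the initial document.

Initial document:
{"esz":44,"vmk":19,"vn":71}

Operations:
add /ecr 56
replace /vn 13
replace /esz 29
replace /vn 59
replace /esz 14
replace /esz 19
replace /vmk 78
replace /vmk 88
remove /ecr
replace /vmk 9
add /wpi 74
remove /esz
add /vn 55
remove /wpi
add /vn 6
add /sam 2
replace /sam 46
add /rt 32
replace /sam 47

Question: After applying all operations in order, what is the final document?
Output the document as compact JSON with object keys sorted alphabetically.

Answer: {"rt":32,"sam":47,"vmk":9,"vn":6}

Derivation:
After op 1 (add /ecr 56): {"ecr":56,"esz":44,"vmk":19,"vn":71}
After op 2 (replace /vn 13): {"ecr":56,"esz":44,"vmk":19,"vn":13}
After op 3 (replace /esz 29): {"ecr":56,"esz":29,"vmk":19,"vn":13}
After op 4 (replace /vn 59): {"ecr":56,"esz":29,"vmk":19,"vn":59}
After op 5 (replace /esz 14): {"ecr":56,"esz":14,"vmk":19,"vn":59}
After op 6 (replace /esz 19): {"ecr":56,"esz":19,"vmk":19,"vn":59}
After op 7 (replace /vmk 78): {"ecr":56,"esz":19,"vmk":78,"vn":59}
After op 8 (replace /vmk 88): {"ecr":56,"esz":19,"vmk":88,"vn":59}
After op 9 (remove /ecr): {"esz":19,"vmk":88,"vn":59}
After op 10 (replace /vmk 9): {"esz":19,"vmk":9,"vn":59}
After op 11 (add /wpi 74): {"esz":19,"vmk":9,"vn":59,"wpi":74}
After op 12 (remove /esz): {"vmk":9,"vn":59,"wpi":74}
After op 13 (add /vn 55): {"vmk":9,"vn":55,"wpi":74}
After op 14 (remove /wpi): {"vmk":9,"vn":55}
After op 15 (add /vn 6): {"vmk":9,"vn":6}
After op 16 (add /sam 2): {"sam":2,"vmk":9,"vn":6}
After op 17 (replace /sam 46): {"sam":46,"vmk":9,"vn":6}
After op 18 (add /rt 32): {"rt":32,"sam":46,"vmk":9,"vn":6}
After op 19 (replace /sam 47): {"rt":32,"sam":47,"vmk":9,"vn":6}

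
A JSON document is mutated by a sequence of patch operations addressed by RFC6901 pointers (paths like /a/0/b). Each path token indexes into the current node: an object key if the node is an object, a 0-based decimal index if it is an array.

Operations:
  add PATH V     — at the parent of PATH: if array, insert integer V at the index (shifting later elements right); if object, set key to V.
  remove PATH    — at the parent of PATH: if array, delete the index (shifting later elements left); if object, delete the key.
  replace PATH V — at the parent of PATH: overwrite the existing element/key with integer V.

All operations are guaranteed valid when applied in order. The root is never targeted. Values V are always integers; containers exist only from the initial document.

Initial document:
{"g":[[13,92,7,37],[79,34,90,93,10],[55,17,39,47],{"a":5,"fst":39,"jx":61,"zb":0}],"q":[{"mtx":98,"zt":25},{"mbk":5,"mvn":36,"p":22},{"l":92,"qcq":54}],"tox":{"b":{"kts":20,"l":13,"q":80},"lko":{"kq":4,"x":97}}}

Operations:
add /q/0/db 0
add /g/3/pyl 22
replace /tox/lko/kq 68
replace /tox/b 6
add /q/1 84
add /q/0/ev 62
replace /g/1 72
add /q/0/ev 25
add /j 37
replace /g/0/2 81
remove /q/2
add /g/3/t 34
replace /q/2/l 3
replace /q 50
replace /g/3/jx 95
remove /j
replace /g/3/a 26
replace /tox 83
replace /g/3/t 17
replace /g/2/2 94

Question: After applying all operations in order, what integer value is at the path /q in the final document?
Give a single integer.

Answer: 50

Derivation:
After op 1 (add /q/0/db 0): {"g":[[13,92,7,37],[79,34,90,93,10],[55,17,39,47],{"a":5,"fst":39,"jx":61,"zb":0}],"q":[{"db":0,"mtx":98,"zt":25},{"mbk":5,"mvn":36,"p":22},{"l":92,"qcq":54}],"tox":{"b":{"kts":20,"l":13,"q":80},"lko":{"kq":4,"x":97}}}
After op 2 (add /g/3/pyl 22): {"g":[[13,92,7,37],[79,34,90,93,10],[55,17,39,47],{"a":5,"fst":39,"jx":61,"pyl":22,"zb":0}],"q":[{"db":0,"mtx":98,"zt":25},{"mbk":5,"mvn":36,"p":22},{"l":92,"qcq":54}],"tox":{"b":{"kts":20,"l":13,"q":80},"lko":{"kq":4,"x":97}}}
After op 3 (replace /tox/lko/kq 68): {"g":[[13,92,7,37],[79,34,90,93,10],[55,17,39,47],{"a":5,"fst":39,"jx":61,"pyl":22,"zb":0}],"q":[{"db":0,"mtx":98,"zt":25},{"mbk":5,"mvn":36,"p":22},{"l":92,"qcq":54}],"tox":{"b":{"kts":20,"l":13,"q":80},"lko":{"kq":68,"x":97}}}
After op 4 (replace /tox/b 6): {"g":[[13,92,7,37],[79,34,90,93,10],[55,17,39,47],{"a":5,"fst":39,"jx":61,"pyl":22,"zb":0}],"q":[{"db":0,"mtx":98,"zt":25},{"mbk":5,"mvn":36,"p":22},{"l":92,"qcq":54}],"tox":{"b":6,"lko":{"kq":68,"x":97}}}
After op 5 (add /q/1 84): {"g":[[13,92,7,37],[79,34,90,93,10],[55,17,39,47],{"a":5,"fst":39,"jx":61,"pyl":22,"zb":0}],"q":[{"db":0,"mtx":98,"zt":25},84,{"mbk":5,"mvn":36,"p":22},{"l":92,"qcq":54}],"tox":{"b":6,"lko":{"kq":68,"x":97}}}
After op 6 (add /q/0/ev 62): {"g":[[13,92,7,37],[79,34,90,93,10],[55,17,39,47],{"a":5,"fst":39,"jx":61,"pyl":22,"zb":0}],"q":[{"db":0,"ev":62,"mtx":98,"zt":25},84,{"mbk":5,"mvn":36,"p":22},{"l":92,"qcq":54}],"tox":{"b":6,"lko":{"kq":68,"x":97}}}
After op 7 (replace /g/1 72): {"g":[[13,92,7,37],72,[55,17,39,47],{"a":5,"fst":39,"jx":61,"pyl":22,"zb":0}],"q":[{"db":0,"ev":62,"mtx":98,"zt":25},84,{"mbk":5,"mvn":36,"p":22},{"l":92,"qcq":54}],"tox":{"b":6,"lko":{"kq":68,"x":97}}}
After op 8 (add /q/0/ev 25): {"g":[[13,92,7,37],72,[55,17,39,47],{"a":5,"fst":39,"jx":61,"pyl":22,"zb":0}],"q":[{"db":0,"ev":25,"mtx":98,"zt":25},84,{"mbk":5,"mvn":36,"p":22},{"l":92,"qcq":54}],"tox":{"b":6,"lko":{"kq":68,"x":97}}}
After op 9 (add /j 37): {"g":[[13,92,7,37],72,[55,17,39,47],{"a":5,"fst":39,"jx":61,"pyl":22,"zb":0}],"j":37,"q":[{"db":0,"ev":25,"mtx":98,"zt":25},84,{"mbk":5,"mvn":36,"p":22},{"l":92,"qcq":54}],"tox":{"b":6,"lko":{"kq":68,"x":97}}}
After op 10 (replace /g/0/2 81): {"g":[[13,92,81,37],72,[55,17,39,47],{"a":5,"fst":39,"jx":61,"pyl":22,"zb":0}],"j":37,"q":[{"db":0,"ev":25,"mtx":98,"zt":25},84,{"mbk":5,"mvn":36,"p":22},{"l":92,"qcq":54}],"tox":{"b":6,"lko":{"kq":68,"x":97}}}
After op 11 (remove /q/2): {"g":[[13,92,81,37],72,[55,17,39,47],{"a":5,"fst":39,"jx":61,"pyl":22,"zb":0}],"j":37,"q":[{"db":0,"ev":25,"mtx":98,"zt":25},84,{"l":92,"qcq":54}],"tox":{"b":6,"lko":{"kq":68,"x":97}}}
After op 12 (add /g/3/t 34): {"g":[[13,92,81,37],72,[55,17,39,47],{"a":5,"fst":39,"jx":61,"pyl":22,"t":34,"zb":0}],"j":37,"q":[{"db":0,"ev":25,"mtx":98,"zt":25},84,{"l":92,"qcq":54}],"tox":{"b":6,"lko":{"kq":68,"x":97}}}
After op 13 (replace /q/2/l 3): {"g":[[13,92,81,37],72,[55,17,39,47],{"a":5,"fst":39,"jx":61,"pyl":22,"t":34,"zb":0}],"j":37,"q":[{"db":0,"ev":25,"mtx":98,"zt":25},84,{"l":3,"qcq":54}],"tox":{"b":6,"lko":{"kq":68,"x":97}}}
After op 14 (replace /q 50): {"g":[[13,92,81,37],72,[55,17,39,47],{"a":5,"fst":39,"jx":61,"pyl":22,"t":34,"zb":0}],"j":37,"q":50,"tox":{"b":6,"lko":{"kq":68,"x":97}}}
After op 15 (replace /g/3/jx 95): {"g":[[13,92,81,37],72,[55,17,39,47],{"a":5,"fst":39,"jx":95,"pyl":22,"t":34,"zb":0}],"j":37,"q":50,"tox":{"b":6,"lko":{"kq":68,"x":97}}}
After op 16 (remove /j): {"g":[[13,92,81,37],72,[55,17,39,47],{"a":5,"fst":39,"jx":95,"pyl":22,"t":34,"zb":0}],"q":50,"tox":{"b":6,"lko":{"kq":68,"x":97}}}
After op 17 (replace /g/3/a 26): {"g":[[13,92,81,37],72,[55,17,39,47],{"a":26,"fst":39,"jx":95,"pyl":22,"t":34,"zb":0}],"q":50,"tox":{"b":6,"lko":{"kq":68,"x":97}}}
After op 18 (replace /tox 83): {"g":[[13,92,81,37],72,[55,17,39,47],{"a":26,"fst":39,"jx":95,"pyl":22,"t":34,"zb":0}],"q":50,"tox":83}
After op 19 (replace /g/3/t 17): {"g":[[13,92,81,37],72,[55,17,39,47],{"a":26,"fst":39,"jx":95,"pyl":22,"t":17,"zb":0}],"q":50,"tox":83}
After op 20 (replace /g/2/2 94): {"g":[[13,92,81,37],72,[55,17,94,47],{"a":26,"fst":39,"jx":95,"pyl":22,"t":17,"zb":0}],"q":50,"tox":83}
Value at /q: 50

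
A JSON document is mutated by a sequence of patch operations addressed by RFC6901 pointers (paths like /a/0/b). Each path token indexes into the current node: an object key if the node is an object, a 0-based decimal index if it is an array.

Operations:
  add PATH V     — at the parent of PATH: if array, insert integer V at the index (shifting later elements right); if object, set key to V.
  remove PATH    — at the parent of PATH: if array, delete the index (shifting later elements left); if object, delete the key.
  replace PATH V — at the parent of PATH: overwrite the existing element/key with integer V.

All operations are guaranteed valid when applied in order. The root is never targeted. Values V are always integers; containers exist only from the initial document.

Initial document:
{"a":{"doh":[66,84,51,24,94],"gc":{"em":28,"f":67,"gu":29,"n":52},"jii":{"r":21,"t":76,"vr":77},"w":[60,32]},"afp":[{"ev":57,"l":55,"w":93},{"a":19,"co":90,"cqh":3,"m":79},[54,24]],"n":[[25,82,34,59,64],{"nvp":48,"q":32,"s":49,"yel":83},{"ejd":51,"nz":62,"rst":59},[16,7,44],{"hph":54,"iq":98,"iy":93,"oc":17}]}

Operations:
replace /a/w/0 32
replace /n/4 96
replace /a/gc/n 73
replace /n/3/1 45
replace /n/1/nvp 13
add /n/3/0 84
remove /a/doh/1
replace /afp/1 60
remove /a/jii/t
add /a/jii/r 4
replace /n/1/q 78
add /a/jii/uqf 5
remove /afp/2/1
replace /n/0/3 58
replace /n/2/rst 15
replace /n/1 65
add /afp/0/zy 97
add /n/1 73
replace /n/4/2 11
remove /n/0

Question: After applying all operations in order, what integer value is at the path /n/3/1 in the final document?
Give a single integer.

Answer: 16

Derivation:
After op 1 (replace /a/w/0 32): {"a":{"doh":[66,84,51,24,94],"gc":{"em":28,"f":67,"gu":29,"n":52},"jii":{"r":21,"t":76,"vr":77},"w":[32,32]},"afp":[{"ev":57,"l":55,"w":93},{"a":19,"co":90,"cqh":3,"m":79},[54,24]],"n":[[25,82,34,59,64],{"nvp":48,"q":32,"s":49,"yel":83},{"ejd":51,"nz":62,"rst":59},[16,7,44],{"hph":54,"iq":98,"iy":93,"oc":17}]}
After op 2 (replace /n/4 96): {"a":{"doh":[66,84,51,24,94],"gc":{"em":28,"f":67,"gu":29,"n":52},"jii":{"r":21,"t":76,"vr":77},"w":[32,32]},"afp":[{"ev":57,"l":55,"w":93},{"a":19,"co":90,"cqh":3,"m":79},[54,24]],"n":[[25,82,34,59,64],{"nvp":48,"q":32,"s":49,"yel":83},{"ejd":51,"nz":62,"rst":59},[16,7,44],96]}
After op 3 (replace /a/gc/n 73): {"a":{"doh":[66,84,51,24,94],"gc":{"em":28,"f":67,"gu":29,"n":73},"jii":{"r":21,"t":76,"vr":77},"w":[32,32]},"afp":[{"ev":57,"l":55,"w":93},{"a":19,"co":90,"cqh":3,"m":79},[54,24]],"n":[[25,82,34,59,64],{"nvp":48,"q":32,"s":49,"yel":83},{"ejd":51,"nz":62,"rst":59},[16,7,44],96]}
After op 4 (replace /n/3/1 45): {"a":{"doh":[66,84,51,24,94],"gc":{"em":28,"f":67,"gu":29,"n":73},"jii":{"r":21,"t":76,"vr":77},"w":[32,32]},"afp":[{"ev":57,"l":55,"w":93},{"a":19,"co":90,"cqh":3,"m":79},[54,24]],"n":[[25,82,34,59,64],{"nvp":48,"q":32,"s":49,"yel":83},{"ejd":51,"nz":62,"rst":59},[16,45,44],96]}
After op 5 (replace /n/1/nvp 13): {"a":{"doh":[66,84,51,24,94],"gc":{"em":28,"f":67,"gu":29,"n":73},"jii":{"r":21,"t":76,"vr":77},"w":[32,32]},"afp":[{"ev":57,"l":55,"w":93},{"a":19,"co":90,"cqh":3,"m":79},[54,24]],"n":[[25,82,34,59,64],{"nvp":13,"q":32,"s":49,"yel":83},{"ejd":51,"nz":62,"rst":59},[16,45,44],96]}
After op 6 (add /n/3/0 84): {"a":{"doh":[66,84,51,24,94],"gc":{"em":28,"f":67,"gu":29,"n":73},"jii":{"r":21,"t":76,"vr":77},"w":[32,32]},"afp":[{"ev":57,"l":55,"w":93},{"a":19,"co":90,"cqh":3,"m":79},[54,24]],"n":[[25,82,34,59,64],{"nvp":13,"q":32,"s":49,"yel":83},{"ejd":51,"nz":62,"rst":59},[84,16,45,44],96]}
After op 7 (remove /a/doh/1): {"a":{"doh":[66,51,24,94],"gc":{"em":28,"f":67,"gu":29,"n":73},"jii":{"r":21,"t":76,"vr":77},"w":[32,32]},"afp":[{"ev":57,"l":55,"w":93},{"a":19,"co":90,"cqh":3,"m":79},[54,24]],"n":[[25,82,34,59,64],{"nvp":13,"q":32,"s":49,"yel":83},{"ejd":51,"nz":62,"rst":59},[84,16,45,44],96]}
After op 8 (replace /afp/1 60): {"a":{"doh":[66,51,24,94],"gc":{"em":28,"f":67,"gu":29,"n":73},"jii":{"r":21,"t":76,"vr":77},"w":[32,32]},"afp":[{"ev":57,"l":55,"w":93},60,[54,24]],"n":[[25,82,34,59,64],{"nvp":13,"q":32,"s":49,"yel":83},{"ejd":51,"nz":62,"rst":59},[84,16,45,44],96]}
After op 9 (remove /a/jii/t): {"a":{"doh":[66,51,24,94],"gc":{"em":28,"f":67,"gu":29,"n":73},"jii":{"r":21,"vr":77},"w":[32,32]},"afp":[{"ev":57,"l":55,"w":93},60,[54,24]],"n":[[25,82,34,59,64],{"nvp":13,"q":32,"s":49,"yel":83},{"ejd":51,"nz":62,"rst":59},[84,16,45,44],96]}
After op 10 (add /a/jii/r 4): {"a":{"doh":[66,51,24,94],"gc":{"em":28,"f":67,"gu":29,"n":73},"jii":{"r":4,"vr":77},"w":[32,32]},"afp":[{"ev":57,"l":55,"w":93},60,[54,24]],"n":[[25,82,34,59,64],{"nvp":13,"q":32,"s":49,"yel":83},{"ejd":51,"nz":62,"rst":59},[84,16,45,44],96]}
After op 11 (replace /n/1/q 78): {"a":{"doh":[66,51,24,94],"gc":{"em":28,"f":67,"gu":29,"n":73},"jii":{"r":4,"vr":77},"w":[32,32]},"afp":[{"ev":57,"l":55,"w":93},60,[54,24]],"n":[[25,82,34,59,64],{"nvp":13,"q":78,"s":49,"yel":83},{"ejd":51,"nz":62,"rst":59},[84,16,45,44],96]}
After op 12 (add /a/jii/uqf 5): {"a":{"doh":[66,51,24,94],"gc":{"em":28,"f":67,"gu":29,"n":73},"jii":{"r":4,"uqf":5,"vr":77},"w":[32,32]},"afp":[{"ev":57,"l":55,"w":93},60,[54,24]],"n":[[25,82,34,59,64],{"nvp":13,"q":78,"s":49,"yel":83},{"ejd":51,"nz":62,"rst":59},[84,16,45,44],96]}
After op 13 (remove /afp/2/1): {"a":{"doh":[66,51,24,94],"gc":{"em":28,"f":67,"gu":29,"n":73},"jii":{"r":4,"uqf":5,"vr":77},"w":[32,32]},"afp":[{"ev":57,"l":55,"w":93},60,[54]],"n":[[25,82,34,59,64],{"nvp":13,"q":78,"s":49,"yel":83},{"ejd":51,"nz":62,"rst":59},[84,16,45,44],96]}
After op 14 (replace /n/0/3 58): {"a":{"doh":[66,51,24,94],"gc":{"em":28,"f":67,"gu":29,"n":73},"jii":{"r":4,"uqf":5,"vr":77},"w":[32,32]},"afp":[{"ev":57,"l":55,"w":93},60,[54]],"n":[[25,82,34,58,64],{"nvp":13,"q":78,"s":49,"yel":83},{"ejd":51,"nz":62,"rst":59},[84,16,45,44],96]}
After op 15 (replace /n/2/rst 15): {"a":{"doh":[66,51,24,94],"gc":{"em":28,"f":67,"gu":29,"n":73},"jii":{"r":4,"uqf":5,"vr":77},"w":[32,32]},"afp":[{"ev":57,"l":55,"w":93},60,[54]],"n":[[25,82,34,58,64],{"nvp":13,"q":78,"s":49,"yel":83},{"ejd":51,"nz":62,"rst":15},[84,16,45,44],96]}
After op 16 (replace /n/1 65): {"a":{"doh":[66,51,24,94],"gc":{"em":28,"f":67,"gu":29,"n":73},"jii":{"r":4,"uqf":5,"vr":77},"w":[32,32]},"afp":[{"ev":57,"l":55,"w":93},60,[54]],"n":[[25,82,34,58,64],65,{"ejd":51,"nz":62,"rst":15},[84,16,45,44],96]}
After op 17 (add /afp/0/zy 97): {"a":{"doh":[66,51,24,94],"gc":{"em":28,"f":67,"gu":29,"n":73},"jii":{"r":4,"uqf":5,"vr":77},"w":[32,32]},"afp":[{"ev":57,"l":55,"w":93,"zy":97},60,[54]],"n":[[25,82,34,58,64],65,{"ejd":51,"nz":62,"rst":15},[84,16,45,44],96]}
After op 18 (add /n/1 73): {"a":{"doh":[66,51,24,94],"gc":{"em":28,"f":67,"gu":29,"n":73},"jii":{"r":4,"uqf":5,"vr":77},"w":[32,32]},"afp":[{"ev":57,"l":55,"w":93,"zy":97},60,[54]],"n":[[25,82,34,58,64],73,65,{"ejd":51,"nz":62,"rst":15},[84,16,45,44],96]}
After op 19 (replace /n/4/2 11): {"a":{"doh":[66,51,24,94],"gc":{"em":28,"f":67,"gu":29,"n":73},"jii":{"r":4,"uqf":5,"vr":77},"w":[32,32]},"afp":[{"ev":57,"l":55,"w":93,"zy":97},60,[54]],"n":[[25,82,34,58,64],73,65,{"ejd":51,"nz":62,"rst":15},[84,16,11,44],96]}
After op 20 (remove /n/0): {"a":{"doh":[66,51,24,94],"gc":{"em":28,"f":67,"gu":29,"n":73},"jii":{"r":4,"uqf":5,"vr":77},"w":[32,32]},"afp":[{"ev":57,"l":55,"w":93,"zy":97},60,[54]],"n":[73,65,{"ejd":51,"nz":62,"rst":15},[84,16,11,44],96]}
Value at /n/3/1: 16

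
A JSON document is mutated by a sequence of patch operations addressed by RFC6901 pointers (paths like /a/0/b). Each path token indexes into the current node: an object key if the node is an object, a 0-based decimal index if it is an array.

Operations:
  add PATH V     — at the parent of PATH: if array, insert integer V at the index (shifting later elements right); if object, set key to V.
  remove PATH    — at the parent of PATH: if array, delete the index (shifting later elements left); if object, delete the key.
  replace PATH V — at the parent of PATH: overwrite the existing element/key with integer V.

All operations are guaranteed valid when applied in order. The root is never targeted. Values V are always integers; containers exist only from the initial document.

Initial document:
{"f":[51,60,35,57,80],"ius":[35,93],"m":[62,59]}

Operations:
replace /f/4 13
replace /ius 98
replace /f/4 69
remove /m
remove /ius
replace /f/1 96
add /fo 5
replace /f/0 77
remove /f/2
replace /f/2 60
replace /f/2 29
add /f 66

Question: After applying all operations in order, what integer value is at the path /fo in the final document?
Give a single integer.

Answer: 5

Derivation:
After op 1 (replace /f/4 13): {"f":[51,60,35,57,13],"ius":[35,93],"m":[62,59]}
After op 2 (replace /ius 98): {"f":[51,60,35,57,13],"ius":98,"m":[62,59]}
After op 3 (replace /f/4 69): {"f":[51,60,35,57,69],"ius":98,"m":[62,59]}
After op 4 (remove /m): {"f":[51,60,35,57,69],"ius":98}
After op 5 (remove /ius): {"f":[51,60,35,57,69]}
After op 6 (replace /f/1 96): {"f":[51,96,35,57,69]}
After op 7 (add /fo 5): {"f":[51,96,35,57,69],"fo":5}
After op 8 (replace /f/0 77): {"f":[77,96,35,57,69],"fo":5}
After op 9 (remove /f/2): {"f":[77,96,57,69],"fo":5}
After op 10 (replace /f/2 60): {"f":[77,96,60,69],"fo":5}
After op 11 (replace /f/2 29): {"f":[77,96,29,69],"fo":5}
After op 12 (add /f 66): {"f":66,"fo":5}
Value at /fo: 5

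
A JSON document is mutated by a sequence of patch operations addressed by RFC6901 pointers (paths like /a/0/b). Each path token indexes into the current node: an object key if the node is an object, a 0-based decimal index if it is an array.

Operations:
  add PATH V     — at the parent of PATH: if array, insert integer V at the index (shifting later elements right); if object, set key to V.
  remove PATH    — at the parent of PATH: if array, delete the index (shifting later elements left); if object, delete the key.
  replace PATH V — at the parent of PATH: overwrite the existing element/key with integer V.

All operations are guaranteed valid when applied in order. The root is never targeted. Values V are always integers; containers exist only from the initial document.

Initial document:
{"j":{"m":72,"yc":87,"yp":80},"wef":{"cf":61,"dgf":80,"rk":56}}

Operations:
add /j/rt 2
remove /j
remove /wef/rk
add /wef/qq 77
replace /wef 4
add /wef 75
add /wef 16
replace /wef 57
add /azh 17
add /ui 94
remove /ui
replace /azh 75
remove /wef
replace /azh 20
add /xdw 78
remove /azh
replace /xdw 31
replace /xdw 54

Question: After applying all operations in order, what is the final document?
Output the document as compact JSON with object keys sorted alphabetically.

Answer: {"xdw":54}

Derivation:
After op 1 (add /j/rt 2): {"j":{"m":72,"rt":2,"yc":87,"yp":80},"wef":{"cf":61,"dgf":80,"rk":56}}
After op 2 (remove /j): {"wef":{"cf":61,"dgf":80,"rk":56}}
After op 3 (remove /wef/rk): {"wef":{"cf":61,"dgf":80}}
After op 4 (add /wef/qq 77): {"wef":{"cf":61,"dgf":80,"qq":77}}
After op 5 (replace /wef 4): {"wef":4}
After op 6 (add /wef 75): {"wef":75}
After op 7 (add /wef 16): {"wef":16}
After op 8 (replace /wef 57): {"wef":57}
After op 9 (add /azh 17): {"azh":17,"wef":57}
After op 10 (add /ui 94): {"azh":17,"ui":94,"wef":57}
After op 11 (remove /ui): {"azh":17,"wef":57}
After op 12 (replace /azh 75): {"azh":75,"wef":57}
After op 13 (remove /wef): {"azh":75}
After op 14 (replace /azh 20): {"azh":20}
After op 15 (add /xdw 78): {"azh":20,"xdw":78}
After op 16 (remove /azh): {"xdw":78}
After op 17 (replace /xdw 31): {"xdw":31}
After op 18 (replace /xdw 54): {"xdw":54}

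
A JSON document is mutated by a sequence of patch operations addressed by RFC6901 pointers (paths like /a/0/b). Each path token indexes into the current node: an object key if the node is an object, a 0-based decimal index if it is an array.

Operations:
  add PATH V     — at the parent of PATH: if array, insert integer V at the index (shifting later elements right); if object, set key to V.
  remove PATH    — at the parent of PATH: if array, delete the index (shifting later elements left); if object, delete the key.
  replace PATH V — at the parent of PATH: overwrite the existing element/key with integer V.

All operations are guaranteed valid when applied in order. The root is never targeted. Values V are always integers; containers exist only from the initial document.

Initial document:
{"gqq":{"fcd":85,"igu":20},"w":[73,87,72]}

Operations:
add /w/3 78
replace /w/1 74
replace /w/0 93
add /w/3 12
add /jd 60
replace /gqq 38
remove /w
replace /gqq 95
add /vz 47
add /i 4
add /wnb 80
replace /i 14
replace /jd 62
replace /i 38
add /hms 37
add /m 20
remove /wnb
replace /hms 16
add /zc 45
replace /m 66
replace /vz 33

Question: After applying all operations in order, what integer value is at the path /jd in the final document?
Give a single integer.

Answer: 62

Derivation:
After op 1 (add /w/3 78): {"gqq":{"fcd":85,"igu":20},"w":[73,87,72,78]}
After op 2 (replace /w/1 74): {"gqq":{"fcd":85,"igu":20},"w":[73,74,72,78]}
After op 3 (replace /w/0 93): {"gqq":{"fcd":85,"igu":20},"w":[93,74,72,78]}
After op 4 (add /w/3 12): {"gqq":{"fcd":85,"igu":20},"w":[93,74,72,12,78]}
After op 5 (add /jd 60): {"gqq":{"fcd":85,"igu":20},"jd":60,"w":[93,74,72,12,78]}
After op 6 (replace /gqq 38): {"gqq":38,"jd":60,"w":[93,74,72,12,78]}
After op 7 (remove /w): {"gqq":38,"jd":60}
After op 8 (replace /gqq 95): {"gqq":95,"jd":60}
After op 9 (add /vz 47): {"gqq":95,"jd":60,"vz":47}
After op 10 (add /i 4): {"gqq":95,"i":4,"jd":60,"vz":47}
After op 11 (add /wnb 80): {"gqq":95,"i":4,"jd":60,"vz":47,"wnb":80}
After op 12 (replace /i 14): {"gqq":95,"i":14,"jd":60,"vz":47,"wnb":80}
After op 13 (replace /jd 62): {"gqq":95,"i":14,"jd":62,"vz":47,"wnb":80}
After op 14 (replace /i 38): {"gqq":95,"i":38,"jd":62,"vz":47,"wnb":80}
After op 15 (add /hms 37): {"gqq":95,"hms":37,"i":38,"jd":62,"vz":47,"wnb":80}
After op 16 (add /m 20): {"gqq":95,"hms":37,"i":38,"jd":62,"m":20,"vz":47,"wnb":80}
After op 17 (remove /wnb): {"gqq":95,"hms":37,"i":38,"jd":62,"m":20,"vz":47}
After op 18 (replace /hms 16): {"gqq":95,"hms":16,"i":38,"jd":62,"m":20,"vz":47}
After op 19 (add /zc 45): {"gqq":95,"hms":16,"i":38,"jd":62,"m":20,"vz":47,"zc":45}
After op 20 (replace /m 66): {"gqq":95,"hms":16,"i":38,"jd":62,"m":66,"vz":47,"zc":45}
After op 21 (replace /vz 33): {"gqq":95,"hms":16,"i":38,"jd":62,"m":66,"vz":33,"zc":45}
Value at /jd: 62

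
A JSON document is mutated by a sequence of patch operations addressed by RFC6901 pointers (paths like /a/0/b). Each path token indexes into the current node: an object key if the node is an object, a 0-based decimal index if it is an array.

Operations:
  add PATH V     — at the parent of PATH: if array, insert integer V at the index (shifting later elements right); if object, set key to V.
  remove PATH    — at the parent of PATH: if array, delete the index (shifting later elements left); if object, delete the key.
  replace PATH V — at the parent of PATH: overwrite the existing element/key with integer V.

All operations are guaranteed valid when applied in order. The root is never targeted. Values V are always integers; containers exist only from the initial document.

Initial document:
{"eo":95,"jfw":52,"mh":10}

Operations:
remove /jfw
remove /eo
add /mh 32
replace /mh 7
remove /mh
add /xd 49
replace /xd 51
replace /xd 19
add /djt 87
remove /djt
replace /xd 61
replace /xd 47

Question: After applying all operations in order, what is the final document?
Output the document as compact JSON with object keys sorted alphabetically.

Answer: {"xd":47}

Derivation:
After op 1 (remove /jfw): {"eo":95,"mh":10}
After op 2 (remove /eo): {"mh":10}
After op 3 (add /mh 32): {"mh":32}
After op 4 (replace /mh 7): {"mh":7}
After op 5 (remove /mh): {}
After op 6 (add /xd 49): {"xd":49}
After op 7 (replace /xd 51): {"xd":51}
After op 8 (replace /xd 19): {"xd":19}
After op 9 (add /djt 87): {"djt":87,"xd":19}
After op 10 (remove /djt): {"xd":19}
After op 11 (replace /xd 61): {"xd":61}
After op 12 (replace /xd 47): {"xd":47}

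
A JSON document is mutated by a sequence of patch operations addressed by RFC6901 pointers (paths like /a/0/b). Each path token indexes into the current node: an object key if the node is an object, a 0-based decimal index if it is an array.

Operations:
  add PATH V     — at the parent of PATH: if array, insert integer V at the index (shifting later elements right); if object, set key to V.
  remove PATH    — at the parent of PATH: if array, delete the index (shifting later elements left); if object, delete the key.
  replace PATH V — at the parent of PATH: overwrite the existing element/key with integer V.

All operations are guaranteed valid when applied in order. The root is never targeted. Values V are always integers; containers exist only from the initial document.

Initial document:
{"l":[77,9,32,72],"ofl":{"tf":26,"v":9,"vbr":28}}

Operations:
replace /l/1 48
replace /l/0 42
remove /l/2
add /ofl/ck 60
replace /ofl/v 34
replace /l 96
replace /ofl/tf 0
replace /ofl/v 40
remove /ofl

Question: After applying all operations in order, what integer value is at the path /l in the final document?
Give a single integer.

Answer: 96

Derivation:
After op 1 (replace /l/1 48): {"l":[77,48,32,72],"ofl":{"tf":26,"v":9,"vbr":28}}
After op 2 (replace /l/0 42): {"l":[42,48,32,72],"ofl":{"tf":26,"v":9,"vbr":28}}
After op 3 (remove /l/2): {"l":[42,48,72],"ofl":{"tf":26,"v":9,"vbr":28}}
After op 4 (add /ofl/ck 60): {"l":[42,48,72],"ofl":{"ck":60,"tf":26,"v":9,"vbr":28}}
After op 5 (replace /ofl/v 34): {"l":[42,48,72],"ofl":{"ck":60,"tf":26,"v":34,"vbr":28}}
After op 6 (replace /l 96): {"l":96,"ofl":{"ck":60,"tf":26,"v":34,"vbr":28}}
After op 7 (replace /ofl/tf 0): {"l":96,"ofl":{"ck":60,"tf":0,"v":34,"vbr":28}}
After op 8 (replace /ofl/v 40): {"l":96,"ofl":{"ck":60,"tf":0,"v":40,"vbr":28}}
After op 9 (remove /ofl): {"l":96}
Value at /l: 96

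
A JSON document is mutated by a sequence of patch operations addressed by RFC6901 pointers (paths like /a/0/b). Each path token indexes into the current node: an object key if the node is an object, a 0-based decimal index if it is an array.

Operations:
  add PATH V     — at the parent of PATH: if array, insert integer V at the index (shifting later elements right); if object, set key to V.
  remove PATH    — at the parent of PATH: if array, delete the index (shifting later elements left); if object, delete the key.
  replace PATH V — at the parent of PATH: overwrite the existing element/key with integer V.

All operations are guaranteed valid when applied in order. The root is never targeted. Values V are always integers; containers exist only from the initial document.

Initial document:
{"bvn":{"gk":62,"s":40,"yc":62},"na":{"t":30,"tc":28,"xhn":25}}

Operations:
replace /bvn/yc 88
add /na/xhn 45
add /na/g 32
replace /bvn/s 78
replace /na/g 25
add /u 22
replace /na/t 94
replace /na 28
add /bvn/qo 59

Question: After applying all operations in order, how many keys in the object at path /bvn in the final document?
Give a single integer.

After op 1 (replace /bvn/yc 88): {"bvn":{"gk":62,"s":40,"yc":88},"na":{"t":30,"tc":28,"xhn":25}}
After op 2 (add /na/xhn 45): {"bvn":{"gk":62,"s":40,"yc":88},"na":{"t":30,"tc":28,"xhn":45}}
After op 3 (add /na/g 32): {"bvn":{"gk":62,"s":40,"yc":88},"na":{"g":32,"t":30,"tc":28,"xhn":45}}
After op 4 (replace /bvn/s 78): {"bvn":{"gk":62,"s":78,"yc":88},"na":{"g":32,"t":30,"tc":28,"xhn":45}}
After op 5 (replace /na/g 25): {"bvn":{"gk":62,"s":78,"yc":88},"na":{"g":25,"t":30,"tc":28,"xhn":45}}
After op 6 (add /u 22): {"bvn":{"gk":62,"s":78,"yc":88},"na":{"g":25,"t":30,"tc":28,"xhn":45},"u":22}
After op 7 (replace /na/t 94): {"bvn":{"gk":62,"s":78,"yc":88},"na":{"g":25,"t":94,"tc":28,"xhn":45},"u":22}
After op 8 (replace /na 28): {"bvn":{"gk":62,"s":78,"yc":88},"na":28,"u":22}
After op 9 (add /bvn/qo 59): {"bvn":{"gk":62,"qo":59,"s":78,"yc":88},"na":28,"u":22}
Size at path /bvn: 4

Answer: 4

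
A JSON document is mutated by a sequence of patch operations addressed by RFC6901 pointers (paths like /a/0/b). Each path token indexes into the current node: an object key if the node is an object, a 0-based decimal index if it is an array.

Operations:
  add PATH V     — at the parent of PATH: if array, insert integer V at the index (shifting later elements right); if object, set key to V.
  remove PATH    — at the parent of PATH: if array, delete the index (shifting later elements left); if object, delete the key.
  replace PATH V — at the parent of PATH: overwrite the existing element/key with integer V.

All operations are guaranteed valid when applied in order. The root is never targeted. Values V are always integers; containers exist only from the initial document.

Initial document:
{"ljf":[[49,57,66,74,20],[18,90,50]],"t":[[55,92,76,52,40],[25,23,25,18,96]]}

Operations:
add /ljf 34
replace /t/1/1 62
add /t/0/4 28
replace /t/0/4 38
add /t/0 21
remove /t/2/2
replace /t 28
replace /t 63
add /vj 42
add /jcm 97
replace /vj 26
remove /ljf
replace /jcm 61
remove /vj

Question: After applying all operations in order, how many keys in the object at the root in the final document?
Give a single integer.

Answer: 2

Derivation:
After op 1 (add /ljf 34): {"ljf":34,"t":[[55,92,76,52,40],[25,23,25,18,96]]}
After op 2 (replace /t/1/1 62): {"ljf":34,"t":[[55,92,76,52,40],[25,62,25,18,96]]}
After op 3 (add /t/0/4 28): {"ljf":34,"t":[[55,92,76,52,28,40],[25,62,25,18,96]]}
After op 4 (replace /t/0/4 38): {"ljf":34,"t":[[55,92,76,52,38,40],[25,62,25,18,96]]}
After op 5 (add /t/0 21): {"ljf":34,"t":[21,[55,92,76,52,38,40],[25,62,25,18,96]]}
After op 6 (remove /t/2/2): {"ljf":34,"t":[21,[55,92,76,52,38,40],[25,62,18,96]]}
After op 7 (replace /t 28): {"ljf":34,"t":28}
After op 8 (replace /t 63): {"ljf":34,"t":63}
After op 9 (add /vj 42): {"ljf":34,"t":63,"vj":42}
After op 10 (add /jcm 97): {"jcm":97,"ljf":34,"t":63,"vj":42}
After op 11 (replace /vj 26): {"jcm":97,"ljf":34,"t":63,"vj":26}
After op 12 (remove /ljf): {"jcm":97,"t":63,"vj":26}
After op 13 (replace /jcm 61): {"jcm":61,"t":63,"vj":26}
After op 14 (remove /vj): {"jcm":61,"t":63}
Size at the root: 2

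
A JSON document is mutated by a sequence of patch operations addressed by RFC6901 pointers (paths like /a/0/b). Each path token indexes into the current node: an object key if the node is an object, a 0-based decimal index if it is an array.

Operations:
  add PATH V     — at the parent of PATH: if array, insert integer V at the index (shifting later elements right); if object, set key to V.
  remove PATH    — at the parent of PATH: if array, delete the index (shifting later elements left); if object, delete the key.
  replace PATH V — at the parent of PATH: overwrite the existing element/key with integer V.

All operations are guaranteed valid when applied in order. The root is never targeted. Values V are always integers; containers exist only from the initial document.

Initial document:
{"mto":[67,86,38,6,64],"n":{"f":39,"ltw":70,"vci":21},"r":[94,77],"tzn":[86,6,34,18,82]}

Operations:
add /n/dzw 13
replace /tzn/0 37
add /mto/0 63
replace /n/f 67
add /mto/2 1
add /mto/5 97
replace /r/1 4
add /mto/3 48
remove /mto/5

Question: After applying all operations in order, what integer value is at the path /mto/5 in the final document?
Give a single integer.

Answer: 97

Derivation:
After op 1 (add /n/dzw 13): {"mto":[67,86,38,6,64],"n":{"dzw":13,"f":39,"ltw":70,"vci":21},"r":[94,77],"tzn":[86,6,34,18,82]}
After op 2 (replace /tzn/0 37): {"mto":[67,86,38,6,64],"n":{"dzw":13,"f":39,"ltw":70,"vci":21},"r":[94,77],"tzn":[37,6,34,18,82]}
After op 3 (add /mto/0 63): {"mto":[63,67,86,38,6,64],"n":{"dzw":13,"f":39,"ltw":70,"vci":21},"r":[94,77],"tzn":[37,6,34,18,82]}
After op 4 (replace /n/f 67): {"mto":[63,67,86,38,6,64],"n":{"dzw":13,"f":67,"ltw":70,"vci":21},"r":[94,77],"tzn":[37,6,34,18,82]}
After op 5 (add /mto/2 1): {"mto":[63,67,1,86,38,6,64],"n":{"dzw":13,"f":67,"ltw":70,"vci":21},"r":[94,77],"tzn":[37,6,34,18,82]}
After op 6 (add /mto/5 97): {"mto":[63,67,1,86,38,97,6,64],"n":{"dzw":13,"f":67,"ltw":70,"vci":21},"r":[94,77],"tzn":[37,6,34,18,82]}
After op 7 (replace /r/1 4): {"mto":[63,67,1,86,38,97,6,64],"n":{"dzw":13,"f":67,"ltw":70,"vci":21},"r":[94,4],"tzn":[37,6,34,18,82]}
After op 8 (add /mto/3 48): {"mto":[63,67,1,48,86,38,97,6,64],"n":{"dzw":13,"f":67,"ltw":70,"vci":21},"r":[94,4],"tzn":[37,6,34,18,82]}
After op 9 (remove /mto/5): {"mto":[63,67,1,48,86,97,6,64],"n":{"dzw":13,"f":67,"ltw":70,"vci":21},"r":[94,4],"tzn":[37,6,34,18,82]}
Value at /mto/5: 97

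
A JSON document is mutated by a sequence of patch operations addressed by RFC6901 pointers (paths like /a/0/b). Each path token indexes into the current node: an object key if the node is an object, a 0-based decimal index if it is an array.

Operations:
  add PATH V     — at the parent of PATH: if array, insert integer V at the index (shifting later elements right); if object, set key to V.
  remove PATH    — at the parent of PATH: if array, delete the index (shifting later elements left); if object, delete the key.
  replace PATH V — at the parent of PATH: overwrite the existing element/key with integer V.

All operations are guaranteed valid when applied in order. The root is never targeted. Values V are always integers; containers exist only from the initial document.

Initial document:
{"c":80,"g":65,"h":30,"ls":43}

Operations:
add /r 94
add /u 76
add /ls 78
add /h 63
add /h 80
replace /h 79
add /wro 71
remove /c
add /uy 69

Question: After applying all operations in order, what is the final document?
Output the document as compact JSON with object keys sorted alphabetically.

After op 1 (add /r 94): {"c":80,"g":65,"h":30,"ls":43,"r":94}
After op 2 (add /u 76): {"c":80,"g":65,"h":30,"ls":43,"r":94,"u":76}
After op 3 (add /ls 78): {"c":80,"g":65,"h":30,"ls":78,"r":94,"u":76}
After op 4 (add /h 63): {"c":80,"g":65,"h":63,"ls":78,"r":94,"u":76}
After op 5 (add /h 80): {"c":80,"g":65,"h":80,"ls":78,"r":94,"u":76}
After op 6 (replace /h 79): {"c":80,"g":65,"h":79,"ls":78,"r":94,"u":76}
After op 7 (add /wro 71): {"c":80,"g":65,"h":79,"ls":78,"r":94,"u":76,"wro":71}
After op 8 (remove /c): {"g":65,"h":79,"ls":78,"r":94,"u":76,"wro":71}
After op 9 (add /uy 69): {"g":65,"h":79,"ls":78,"r":94,"u":76,"uy":69,"wro":71}

Answer: {"g":65,"h":79,"ls":78,"r":94,"u":76,"uy":69,"wro":71}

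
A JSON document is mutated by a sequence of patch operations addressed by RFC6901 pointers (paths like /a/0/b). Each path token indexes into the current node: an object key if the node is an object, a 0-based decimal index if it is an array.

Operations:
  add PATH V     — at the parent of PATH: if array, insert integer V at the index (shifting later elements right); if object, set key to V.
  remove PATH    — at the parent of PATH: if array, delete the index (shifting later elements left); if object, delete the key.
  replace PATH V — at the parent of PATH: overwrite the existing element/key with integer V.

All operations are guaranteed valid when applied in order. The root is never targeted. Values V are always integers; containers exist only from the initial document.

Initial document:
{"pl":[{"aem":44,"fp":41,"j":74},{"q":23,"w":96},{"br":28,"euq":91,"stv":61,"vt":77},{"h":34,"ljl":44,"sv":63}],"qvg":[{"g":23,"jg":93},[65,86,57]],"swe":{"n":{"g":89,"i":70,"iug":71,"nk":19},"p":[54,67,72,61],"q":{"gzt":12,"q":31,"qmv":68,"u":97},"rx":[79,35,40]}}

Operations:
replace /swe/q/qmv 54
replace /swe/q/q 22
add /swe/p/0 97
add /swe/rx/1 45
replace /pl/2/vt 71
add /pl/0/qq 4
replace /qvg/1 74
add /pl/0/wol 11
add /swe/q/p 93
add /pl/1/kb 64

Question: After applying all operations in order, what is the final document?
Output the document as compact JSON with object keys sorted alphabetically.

Answer: {"pl":[{"aem":44,"fp":41,"j":74,"qq":4,"wol":11},{"kb":64,"q":23,"w":96},{"br":28,"euq":91,"stv":61,"vt":71},{"h":34,"ljl":44,"sv":63}],"qvg":[{"g":23,"jg":93},74],"swe":{"n":{"g":89,"i":70,"iug":71,"nk":19},"p":[97,54,67,72,61],"q":{"gzt":12,"p":93,"q":22,"qmv":54,"u":97},"rx":[79,45,35,40]}}

Derivation:
After op 1 (replace /swe/q/qmv 54): {"pl":[{"aem":44,"fp":41,"j":74},{"q":23,"w":96},{"br":28,"euq":91,"stv":61,"vt":77},{"h":34,"ljl":44,"sv":63}],"qvg":[{"g":23,"jg":93},[65,86,57]],"swe":{"n":{"g":89,"i":70,"iug":71,"nk":19},"p":[54,67,72,61],"q":{"gzt":12,"q":31,"qmv":54,"u":97},"rx":[79,35,40]}}
After op 2 (replace /swe/q/q 22): {"pl":[{"aem":44,"fp":41,"j":74},{"q":23,"w":96},{"br":28,"euq":91,"stv":61,"vt":77},{"h":34,"ljl":44,"sv":63}],"qvg":[{"g":23,"jg":93},[65,86,57]],"swe":{"n":{"g":89,"i":70,"iug":71,"nk":19},"p":[54,67,72,61],"q":{"gzt":12,"q":22,"qmv":54,"u":97},"rx":[79,35,40]}}
After op 3 (add /swe/p/0 97): {"pl":[{"aem":44,"fp":41,"j":74},{"q":23,"w":96},{"br":28,"euq":91,"stv":61,"vt":77},{"h":34,"ljl":44,"sv":63}],"qvg":[{"g":23,"jg":93},[65,86,57]],"swe":{"n":{"g":89,"i":70,"iug":71,"nk":19},"p":[97,54,67,72,61],"q":{"gzt":12,"q":22,"qmv":54,"u":97},"rx":[79,35,40]}}
After op 4 (add /swe/rx/1 45): {"pl":[{"aem":44,"fp":41,"j":74},{"q":23,"w":96},{"br":28,"euq":91,"stv":61,"vt":77},{"h":34,"ljl":44,"sv":63}],"qvg":[{"g":23,"jg":93},[65,86,57]],"swe":{"n":{"g":89,"i":70,"iug":71,"nk":19},"p":[97,54,67,72,61],"q":{"gzt":12,"q":22,"qmv":54,"u":97},"rx":[79,45,35,40]}}
After op 5 (replace /pl/2/vt 71): {"pl":[{"aem":44,"fp":41,"j":74},{"q":23,"w":96},{"br":28,"euq":91,"stv":61,"vt":71},{"h":34,"ljl":44,"sv":63}],"qvg":[{"g":23,"jg":93},[65,86,57]],"swe":{"n":{"g":89,"i":70,"iug":71,"nk":19},"p":[97,54,67,72,61],"q":{"gzt":12,"q":22,"qmv":54,"u":97},"rx":[79,45,35,40]}}
After op 6 (add /pl/0/qq 4): {"pl":[{"aem":44,"fp":41,"j":74,"qq":4},{"q":23,"w":96},{"br":28,"euq":91,"stv":61,"vt":71},{"h":34,"ljl":44,"sv":63}],"qvg":[{"g":23,"jg":93},[65,86,57]],"swe":{"n":{"g":89,"i":70,"iug":71,"nk":19},"p":[97,54,67,72,61],"q":{"gzt":12,"q":22,"qmv":54,"u":97},"rx":[79,45,35,40]}}
After op 7 (replace /qvg/1 74): {"pl":[{"aem":44,"fp":41,"j":74,"qq":4},{"q":23,"w":96},{"br":28,"euq":91,"stv":61,"vt":71},{"h":34,"ljl":44,"sv":63}],"qvg":[{"g":23,"jg":93},74],"swe":{"n":{"g":89,"i":70,"iug":71,"nk":19},"p":[97,54,67,72,61],"q":{"gzt":12,"q":22,"qmv":54,"u":97},"rx":[79,45,35,40]}}
After op 8 (add /pl/0/wol 11): {"pl":[{"aem":44,"fp":41,"j":74,"qq":4,"wol":11},{"q":23,"w":96},{"br":28,"euq":91,"stv":61,"vt":71},{"h":34,"ljl":44,"sv":63}],"qvg":[{"g":23,"jg":93},74],"swe":{"n":{"g":89,"i":70,"iug":71,"nk":19},"p":[97,54,67,72,61],"q":{"gzt":12,"q":22,"qmv":54,"u":97},"rx":[79,45,35,40]}}
After op 9 (add /swe/q/p 93): {"pl":[{"aem":44,"fp":41,"j":74,"qq":4,"wol":11},{"q":23,"w":96},{"br":28,"euq":91,"stv":61,"vt":71},{"h":34,"ljl":44,"sv":63}],"qvg":[{"g":23,"jg":93},74],"swe":{"n":{"g":89,"i":70,"iug":71,"nk":19},"p":[97,54,67,72,61],"q":{"gzt":12,"p":93,"q":22,"qmv":54,"u":97},"rx":[79,45,35,40]}}
After op 10 (add /pl/1/kb 64): {"pl":[{"aem":44,"fp":41,"j":74,"qq":4,"wol":11},{"kb":64,"q":23,"w":96},{"br":28,"euq":91,"stv":61,"vt":71},{"h":34,"ljl":44,"sv":63}],"qvg":[{"g":23,"jg":93},74],"swe":{"n":{"g":89,"i":70,"iug":71,"nk":19},"p":[97,54,67,72,61],"q":{"gzt":12,"p":93,"q":22,"qmv":54,"u":97},"rx":[79,45,35,40]}}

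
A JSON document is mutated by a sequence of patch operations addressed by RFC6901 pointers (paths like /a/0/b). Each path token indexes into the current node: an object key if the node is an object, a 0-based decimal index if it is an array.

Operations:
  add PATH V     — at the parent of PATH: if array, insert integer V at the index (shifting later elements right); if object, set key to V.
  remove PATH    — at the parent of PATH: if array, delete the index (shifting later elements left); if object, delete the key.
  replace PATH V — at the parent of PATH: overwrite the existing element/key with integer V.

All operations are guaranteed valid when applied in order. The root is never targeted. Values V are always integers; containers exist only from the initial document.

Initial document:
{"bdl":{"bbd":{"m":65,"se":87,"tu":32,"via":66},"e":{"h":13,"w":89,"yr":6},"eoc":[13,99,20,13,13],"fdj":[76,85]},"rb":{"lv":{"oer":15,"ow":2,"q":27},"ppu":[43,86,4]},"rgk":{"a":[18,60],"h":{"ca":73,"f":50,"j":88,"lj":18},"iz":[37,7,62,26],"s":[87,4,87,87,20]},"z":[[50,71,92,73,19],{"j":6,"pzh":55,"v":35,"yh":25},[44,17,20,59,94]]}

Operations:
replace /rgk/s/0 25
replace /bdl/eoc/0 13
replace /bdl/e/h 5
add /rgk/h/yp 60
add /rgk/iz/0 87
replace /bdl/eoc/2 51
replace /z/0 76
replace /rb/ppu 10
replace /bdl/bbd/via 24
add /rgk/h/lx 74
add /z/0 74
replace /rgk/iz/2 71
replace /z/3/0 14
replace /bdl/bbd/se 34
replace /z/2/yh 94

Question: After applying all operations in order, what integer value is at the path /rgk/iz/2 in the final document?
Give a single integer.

After op 1 (replace /rgk/s/0 25): {"bdl":{"bbd":{"m":65,"se":87,"tu":32,"via":66},"e":{"h":13,"w":89,"yr":6},"eoc":[13,99,20,13,13],"fdj":[76,85]},"rb":{"lv":{"oer":15,"ow":2,"q":27},"ppu":[43,86,4]},"rgk":{"a":[18,60],"h":{"ca":73,"f":50,"j":88,"lj":18},"iz":[37,7,62,26],"s":[25,4,87,87,20]},"z":[[50,71,92,73,19],{"j":6,"pzh":55,"v":35,"yh":25},[44,17,20,59,94]]}
After op 2 (replace /bdl/eoc/0 13): {"bdl":{"bbd":{"m":65,"se":87,"tu":32,"via":66},"e":{"h":13,"w":89,"yr":6},"eoc":[13,99,20,13,13],"fdj":[76,85]},"rb":{"lv":{"oer":15,"ow":2,"q":27},"ppu":[43,86,4]},"rgk":{"a":[18,60],"h":{"ca":73,"f":50,"j":88,"lj":18},"iz":[37,7,62,26],"s":[25,4,87,87,20]},"z":[[50,71,92,73,19],{"j":6,"pzh":55,"v":35,"yh":25},[44,17,20,59,94]]}
After op 3 (replace /bdl/e/h 5): {"bdl":{"bbd":{"m":65,"se":87,"tu":32,"via":66},"e":{"h":5,"w":89,"yr":6},"eoc":[13,99,20,13,13],"fdj":[76,85]},"rb":{"lv":{"oer":15,"ow":2,"q":27},"ppu":[43,86,4]},"rgk":{"a":[18,60],"h":{"ca":73,"f":50,"j":88,"lj":18},"iz":[37,7,62,26],"s":[25,4,87,87,20]},"z":[[50,71,92,73,19],{"j":6,"pzh":55,"v":35,"yh":25},[44,17,20,59,94]]}
After op 4 (add /rgk/h/yp 60): {"bdl":{"bbd":{"m":65,"se":87,"tu":32,"via":66},"e":{"h":5,"w":89,"yr":6},"eoc":[13,99,20,13,13],"fdj":[76,85]},"rb":{"lv":{"oer":15,"ow":2,"q":27},"ppu":[43,86,4]},"rgk":{"a":[18,60],"h":{"ca":73,"f":50,"j":88,"lj":18,"yp":60},"iz":[37,7,62,26],"s":[25,4,87,87,20]},"z":[[50,71,92,73,19],{"j":6,"pzh":55,"v":35,"yh":25},[44,17,20,59,94]]}
After op 5 (add /rgk/iz/0 87): {"bdl":{"bbd":{"m":65,"se":87,"tu":32,"via":66},"e":{"h":5,"w":89,"yr":6},"eoc":[13,99,20,13,13],"fdj":[76,85]},"rb":{"lv":{"oer":15,"ow":2,"q":27},"ppu":[43,86,4]},"rgk":{"a":[18,60],"h":{"ca":73,"f":50,"j":88,"lj":18,"yp":60},"iz":[87,37,7,62,26],"s":[25,4,87,87,20]},"z":[[50,71,92,73,19],{"j":6,"pzh":55,"v":35,"yh":25},[44,17,20,59,94]]}
After op 6 (replace /bdl/eoc/2 51): {"bdl":{"bbd":{"m":65,"se":87,"tu":32,"via":66},"e":{"h":5,"w":89,"yr":6},"eoc":[13,99,51,13,13],"fdj":[76,85]},"rb":{"lv":{"oer":15,"ow":2,"q":27},"ppu":[43,86,4]},"rgk":{"a":[18,60],"h":{"ca":73,"f":50,"j":88,"lj":18,"yp":60},"iz":[87,37,7,62,26],"s":[25,4,87,87,20]},"z":[[50,71,92,73,19],{"j":6,"pzh":55,"v":35,"yh":25},[44,17,20,59,94]]}
After op 7 (replace /z/0 76): {"bdl":{"bbd":{"m":65,"se":87,"tu":32,"via":66},"e":{"h":5,"w":89,"yr":6},"eoc":[13,99,51,13,13],"fdj":[76,85]},"rb":{"lv":{"oer":15,"ow":2,"q":27},"ppu":[43,86,4]},"rgk":{"a":[18,60],"h":{"ca":73,"f":50,"j":88,"lj":18,"yp":60},"iz":[87,37,7,62,26],"s":[25,4,87,87,20]},"z":[76,{"j":6,"pzh":55,"v":35,"yh":25},[44,17,20,59,94]]}
After op 8 (replace /rb/ppu 10): {"bdl":{"bbd":{"m":65,"se":87,"tu":32,"via":66},"e":{"h":5,"w":89,"yr":6},"eoc":[13,99,51,13,13],"fdj":[76,85]},"rb":{"lv":{"oer":15,"ow":2,"q":27},"ppu":10},"rgk":{"a":[18,60],"h":{"ca":73,"f":50,"j":88,"lj":18,"yp":60},"iz":[87,37,7,62,26],"s":[25,4,87,87,20]},"z":[76,{"j":6,"pzh":55,"v":35,"yh":25},[44,17,20,59,94]]}
After op 9 (replace /bdl/bbd/via 24): {"bdl":{"bbd":{"m":65,"se":87,"tu":32,"via":24},"e":{"h":5,"w":89,"yr":6},"eoc":[13,99,51,13,13],"fdj":[76,85]},"rb":{"lv":{"oer":15,"ow":2,"q":27},"ppu":10},"rgk":{"a":[18,60],"h":{"ca":73,"f":50,"j":88,"lj":18,"yp":60},"iz":[87,37,7,62,26],"s":[25,4,87,87,20]},"z":[76,{"j":6,"pzh":55,"v":35,"yh":25},[44,17,20,59,94]]}
After op 10 (add /rgk/h/lx 74): {"bdl":{"bbd":{"m":65,"se":87,"tu":32,"via":24},"e":{"h":5,"w":89,"yr":6},"eoc":[13,99,51,13,13],"fdj":[76,85]},"rb":{"lv":{"oer":15,"ow":2,"q":27},"ppu":10},"rgk":{"a":[18,60],"h":{"ca":73,"f":50,"j":88,"lj":18,"lx":74,"yp":60},"iz":[87,37,7,62,26],"s":[25,4,87,87,20]},"z":[76,{"j":6,"pzh":55,"v":35,"yh":25},[44,17,20,59,94]]}
After op 11 (add /z/0 74): {"bdl":{"bbd":{"m":65,"se":87,"tu":32,"via":24},"e":{"h":5,"w":89,"yr":6},"eoc":[13,99,51,13,13],"fdj":[76,85]},"rb":{"lv":{"oer":15,"ow":2,"q":27},"ppu":10},"rgk":{"a":[18,60],"h":{"ca":73,"f":50,"j":88,"lj":18,"lx":74,"yp":60},"iz":[87,37,7,62,26],"s":[25,4,87,87,20]},"z":[74,76,{"j":6,"pzh":55,"v":35,"yh":25},[44,17,20,59,94]]}
After op 12 (replace /rgk/iz/2 71): {"bdl":{"bbd":{"m":65,"se":87,"tu":32,"via":24},"e":{"h":5,"w":89,"yr":6},"eoc":[13,99,51,13,13],"fdj":[76,85]},"rb":{"lv":{"oer":15,"ow":2,"q":27},"ppu":10},"rgk":{"a":[18,60],"h":{"ca":73,"f":50,"j":88,"lj":18,"lx":74,"yp":60},"iz":[87,37,71,62,26],"s":[25,4,87,87,20]},"z":[74,76,{"j":6,"pzh":55,"v":35,"yh":25},[44,17,20,59,94]]}
After op 13 (replace /z/3/0 14): {"bdl":{"bbd":{"m":65,"se":87,"tu":32,"via":24},"e":{"h":5,"w":89,"yr":6},"eoc":[13,99,51,13,13],"fdj":[76,85]},"rb":{"lv":{"oer":15,"ow":2,"q":27},"ppu":10},"rgk":{"a":[18,60],"h":{"ca":73,"f":50,"j":88,"lj":18,"lx":74,"yp":60},"iz":[87,37,71,62,26],"s":[25,4,87,87,20]},"z":[74,76,{"j":6,"pzh":55,"v":35,"yh":25},[14,17,20,59,94]]}
After op 14 (replace /bdl/bbd/se 34): {"bdl":{"bbd":{"m":65,"se":34,"tu":32,"via":24},"e":{"h":5,"w":89,"yr":6},"eoc":[13,99,51,13,13],"fdj":[76,85]},"rb":{"lv":{"oer":15,"ow":2,"q":27},"ppu":10},"rgk":{"a":[18,60],"h":{"ca":73,"f":50,"j":88,"lj":18,"lx":74,"yp":60},"iz":[87,37,71,62,26],"s":[25,4,87,87,20]},"z":[74,76,{"j":6,"pzh":55,"v":35,"yh":25},[14,17,20,59,94]]}
After op 15 (replace /z/2/yh 94): {"bdl":{"bbd":{"m":65,"se":34,"tu":32,"via":24},"e":{"h":5,"w":89,"yr":6},"eoc":[13,99,51,13,13],"fdj":[76,85]},"rb":{"lv":{"oer":15,"ow":2,"q":27},"ppu":10},"rgk":{"a":[18,60],"h":{"ca":73,"f":50,"j":88,"lj":18,"lx":74,"yp":60},"iz":[87,37,71,62,26],"s":[25,4,87,87,20]},"z":[74,76,{"j":6,"pzh":55,"v":35,"yh":94},[14,17,20,59,94]]}
Value at /rgk/iz/2: 71

Answer: 71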